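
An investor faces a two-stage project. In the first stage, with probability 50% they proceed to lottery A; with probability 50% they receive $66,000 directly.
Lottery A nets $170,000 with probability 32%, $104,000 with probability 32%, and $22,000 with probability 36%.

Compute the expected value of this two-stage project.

EV(A) = 0.32 × 170000 + 0.32 × 104000 + 0.36 × 22000 = 54400 + 33280 + 7920 = 95600
Branch B: 66000 (certain)
Overall = 0.5 × 95600 + 0.5 × 66000 = 47800 + 33000 = 80800

$80,800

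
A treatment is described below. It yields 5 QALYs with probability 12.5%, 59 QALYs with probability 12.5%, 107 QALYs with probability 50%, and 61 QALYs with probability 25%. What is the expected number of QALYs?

76.75 QALYs

EV = 0.125 × 5 + 0.125 × 59 + 0.5 × 107 + 0.25 × 61 = 0.625 + 7.375 + 53.5 + 15.25 = 76.75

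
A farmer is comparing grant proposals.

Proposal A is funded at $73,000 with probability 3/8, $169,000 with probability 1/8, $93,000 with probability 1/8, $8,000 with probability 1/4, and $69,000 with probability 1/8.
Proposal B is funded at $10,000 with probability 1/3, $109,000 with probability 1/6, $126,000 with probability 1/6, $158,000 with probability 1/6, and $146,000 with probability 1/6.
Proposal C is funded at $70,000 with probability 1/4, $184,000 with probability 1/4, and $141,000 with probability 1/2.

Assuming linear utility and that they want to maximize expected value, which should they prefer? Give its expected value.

Proposal A = 3/8 × 73000 + 1/8 × 169000 + 1/8 × 93000 + 1/4 × 8000 + 1/8 × 69000 = 27375 + 21125 + 11625 + 2000 + 8625 = 70750
Proposal B = 1/3 × 10000 + 1/6 × 109000 + 1/6 × 126000 + 1/6 × 158000 + 1/6 × 146000 = 3333.3333 + 18166.6667 + 21000 + 26333.3333 + 24333.3333 = 93166.6667
Proposal C = 1/4 × 70000 + 1/4 × 184000 + 1/2 × 141000 = 17500 + 46000 + 70500 = 134000

Proposal C ($134,000)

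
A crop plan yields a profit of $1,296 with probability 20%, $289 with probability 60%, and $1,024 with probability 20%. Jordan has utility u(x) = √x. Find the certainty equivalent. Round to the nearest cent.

E[u] = 0.2·√1296 + 0.6·√289 + 0.2·√1024 = 0.2·36 + 0.6·17 + 0.2·32 = 23.8
CE = (23.8)² = 566.44

$566.44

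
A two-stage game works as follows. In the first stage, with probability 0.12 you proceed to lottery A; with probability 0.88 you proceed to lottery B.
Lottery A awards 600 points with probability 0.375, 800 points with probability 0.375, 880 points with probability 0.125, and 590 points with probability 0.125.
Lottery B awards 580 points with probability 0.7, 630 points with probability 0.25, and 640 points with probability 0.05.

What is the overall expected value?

609.09 points

EV(A) = 0.375 × 600 + 0.375 × 800 + 0.125 × 880 + 0.125 × 590 = 225 + 300 + 110 + 73.75 = 708.75
EV(B) = 0.7 × 580 + 0.25 × 630 + 0.05 × 640 = 406 + 157.5 + 32 = 595.5
Overall = 0.12 × 708.75 + 0.88 × 595.5 = 85.05 + 524.04 = 609.09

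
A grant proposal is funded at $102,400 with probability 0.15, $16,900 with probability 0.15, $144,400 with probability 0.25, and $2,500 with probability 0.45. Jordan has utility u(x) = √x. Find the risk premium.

$20,895

E[u] = 0.15·√102400 + 0.15·√16900 + 0.25·√144400 + 0.45·√2500 = 0.15·320 + 0.15·130 + 0.25·380 + 0.45·50 = 185
CE = (185)² = 34225
Risk premium = EV − CE = 55120 − 34225 = 20895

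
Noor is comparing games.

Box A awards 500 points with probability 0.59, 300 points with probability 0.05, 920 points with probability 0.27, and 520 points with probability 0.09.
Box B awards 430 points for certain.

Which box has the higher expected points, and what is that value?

Box A (605.2 points)

Box A = 0.59 × 500 + 0.05 × 300 + 0.27 × 920 + 0.09 × 520 = 295 + 15 + 248.4 + 46.8 = 605.2
Box B: 430 (certain)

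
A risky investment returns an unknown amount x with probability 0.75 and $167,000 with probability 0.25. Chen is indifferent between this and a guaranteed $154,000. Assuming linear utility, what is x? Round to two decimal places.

x = $149,666.67

0.75·x + 0.25·167000 = 154000
0.75·x = 154000 − 41750 = 112250
x = 112250 / 0.75 = 149666.6667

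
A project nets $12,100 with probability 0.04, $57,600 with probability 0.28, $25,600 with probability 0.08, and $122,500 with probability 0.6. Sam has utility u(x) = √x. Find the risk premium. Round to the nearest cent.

$5,488.64

E[u] = 0.04·√12100 + 0.28·√57600 + 0.08·√25600 + 0.6·√122500 = 0.04·110 + 0.28·240 + 0.08·160 + 0.6·350 = 294.4
CE = (294.4)² = 86671.36
Risk premium = EV − CE = 92160 − 86671.36 = 5488.64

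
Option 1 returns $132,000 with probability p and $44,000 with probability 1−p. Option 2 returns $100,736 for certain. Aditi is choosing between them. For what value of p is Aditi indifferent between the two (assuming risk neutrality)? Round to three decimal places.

p·132000 + (1−p)·44000 = 100736
88000p + 44000 = 100736
p = (100736 − 44000) / 88000

p = 0.645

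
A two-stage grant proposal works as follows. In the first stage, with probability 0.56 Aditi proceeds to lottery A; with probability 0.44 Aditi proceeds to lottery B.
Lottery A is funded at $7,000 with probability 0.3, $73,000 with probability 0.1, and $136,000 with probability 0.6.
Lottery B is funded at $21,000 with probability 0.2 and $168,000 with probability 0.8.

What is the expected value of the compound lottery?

EV(A) = 0.3 × 7000 + 0.1 × 73000 + 0.6 × 136000 = 2100 + 7300 + 81600 = 91000
EV(B) = 0.2 × 21000 + 0.8 × 168000 = 4200 + 134400 = 138600
Overall = 0.56 × 91000 + 0.44 × 138600 = 50960 + 60984 = 111944

$111,944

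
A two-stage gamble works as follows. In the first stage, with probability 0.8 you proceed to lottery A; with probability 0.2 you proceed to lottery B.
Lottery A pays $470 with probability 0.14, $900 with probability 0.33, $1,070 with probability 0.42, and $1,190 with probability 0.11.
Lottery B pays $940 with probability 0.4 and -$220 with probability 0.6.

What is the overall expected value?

$803.28

EV(A) = 0.14 × 470 + 0.33 × 900 + 0.42 × 1070 + 0.11 × 1190 = 65.8 + 297 + 449.4 + 130.9 = 943.1
EV(B) = 0.4 × 940 + 0.6 × (-220) = 376 − 132 = 244
Overall = 0.8 × 943.1 + 0.2 × 244 = 754.48 + 48.8 = 803.28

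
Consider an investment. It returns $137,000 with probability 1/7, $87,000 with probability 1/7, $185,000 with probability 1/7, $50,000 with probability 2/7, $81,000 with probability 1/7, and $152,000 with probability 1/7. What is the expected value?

$106,000

EV = 1/7 × 137000 + 1/7 × 87000 + 1/7 × 185000 + 2/7 × 50000 + 1/7 × 81000 + 1/7 × 152000 = 19571.4286 + 12428.5714 + 26428.5714 + 14285.7143 + 11571.4286 + 21714.2857 = 106000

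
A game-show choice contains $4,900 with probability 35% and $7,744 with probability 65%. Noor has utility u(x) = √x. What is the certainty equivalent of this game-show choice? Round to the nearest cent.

$6,674.89

E[u] = 0.35·√4900 + 0.65·√7744 = 0.35·70 + 0.65·88 = 81.7
CE = (81.7)² = 6674.89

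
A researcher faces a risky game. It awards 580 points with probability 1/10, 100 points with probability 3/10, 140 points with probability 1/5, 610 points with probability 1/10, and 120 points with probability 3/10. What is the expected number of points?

213 points

EV = 1/10 × 580 + 3/10 × 100 + 1/5 × 140 + 1/10 × 610 + 3/10 × 120 = 58 + 30 + 28 + 61 + 36 = 213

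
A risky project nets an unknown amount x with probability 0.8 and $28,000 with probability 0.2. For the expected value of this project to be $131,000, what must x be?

0.8·x + 0.2·28000 = 131000
0.8·x = 131000 − 5600 = 125400
x = 125400 / 0.8 = 156750

x = $156,750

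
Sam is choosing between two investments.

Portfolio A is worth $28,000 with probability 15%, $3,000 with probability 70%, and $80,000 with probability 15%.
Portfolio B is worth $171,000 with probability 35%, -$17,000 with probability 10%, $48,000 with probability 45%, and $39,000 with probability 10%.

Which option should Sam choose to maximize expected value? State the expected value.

Portfolio B ($83,650)

Portfolio A = 0.15 × 28000 + 0.7 × 3000 + 0.15 × 80000 = 4200 + 2100 + 12000 = 18300
Portfolio B = 0.35 × 171000 + 0.1 × (-17000) + 0.45 × 48000 + 0.1 × 39000 = 59850 − 1700 + 21600 + 3900 = 83650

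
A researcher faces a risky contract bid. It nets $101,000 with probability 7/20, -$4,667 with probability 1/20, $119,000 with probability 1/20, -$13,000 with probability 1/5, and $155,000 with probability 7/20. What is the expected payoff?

EV = 7/20 × 101000 + 1/20 × (-4667) + 1/20 × 119000 + 1/5 × (-13000) + 7/20 × 155000 = 35350 − 233.35 + 5950 − 2600 + 54250 = 92716.65

$92,716.65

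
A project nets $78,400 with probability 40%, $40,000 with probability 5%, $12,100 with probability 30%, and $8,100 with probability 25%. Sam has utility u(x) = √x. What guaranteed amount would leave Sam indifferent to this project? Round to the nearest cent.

E[u] = 0.4·√78400 + 0.05·√40000 + 0.3·√12100 + 0.25·√8100 = 0.4·280 + 0.05·200 + 0.3·110 + 0.25·90 = 177.5
CE = (177.5)² = 31506.25

$31,506.25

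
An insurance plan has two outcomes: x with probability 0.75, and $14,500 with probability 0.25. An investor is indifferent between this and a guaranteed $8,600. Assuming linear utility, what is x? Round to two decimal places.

0.75·x + 0.25·14500 = 8600
0.75·x = 8600 − 3625 = 4975
x = 4975 / 0.75 = 6633.3333

x = $6,633.33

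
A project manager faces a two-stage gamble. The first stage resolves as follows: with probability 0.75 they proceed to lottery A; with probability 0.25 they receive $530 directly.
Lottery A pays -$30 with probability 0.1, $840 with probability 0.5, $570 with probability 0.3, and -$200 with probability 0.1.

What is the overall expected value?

$558.50

EV(A) = 0.1 × (-30) + 0.5 × 840 + 0.3 × 570 + 0.1 × (-200) = -3 + 420 + 171 − 20 = 568
Branch B: 530 (certain)
Overall = 0.75 × 568 + 0.25 × 530 = 426 + 132.5 = 558.5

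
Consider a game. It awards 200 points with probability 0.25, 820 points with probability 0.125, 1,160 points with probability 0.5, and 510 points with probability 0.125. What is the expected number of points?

796.25 points

EV = 0.25 × 200 + 0.125 × 820 + 0.5 × 1160 + 0.125 × 510 = 50 + 102.5 + 580 + 63.75 = 796.25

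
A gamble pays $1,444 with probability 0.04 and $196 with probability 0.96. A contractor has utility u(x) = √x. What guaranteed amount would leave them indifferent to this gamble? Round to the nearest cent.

E[u] = 0.04·√1444 + 0.96·√196 = 0.04·38 + 0.96·14 = 14.96
CE = (14.96)² = 223.8016

$223.80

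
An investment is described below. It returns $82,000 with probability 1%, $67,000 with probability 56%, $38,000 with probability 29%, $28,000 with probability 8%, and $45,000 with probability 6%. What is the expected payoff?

EV = 0.01 × 82000 + 0.56 × 67000 + 0.29 × 38000 + 0.08 × 28000 + 0.06 × 45000 = 820 + 37520 + 11020 + 2240 + 2700 = 54300

$54,300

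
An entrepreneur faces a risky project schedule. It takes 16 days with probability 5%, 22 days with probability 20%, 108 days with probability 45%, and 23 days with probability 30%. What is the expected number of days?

60.7 days

EV = 0.05 × 16 + 0.2 × 22 + 0.45 × 108 + 0.3 × 23 = 0.8 + 4.4 + 48.6 + 6.9 = 60.7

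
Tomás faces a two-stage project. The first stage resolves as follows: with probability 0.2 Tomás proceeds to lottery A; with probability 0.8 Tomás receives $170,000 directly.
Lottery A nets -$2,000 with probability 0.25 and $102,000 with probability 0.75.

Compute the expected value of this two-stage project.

$151,200

EV(A) = 0.25 × (-2000) + 0.75 × 102000 = -500 + 76500 = 76000
Branch B: 170000 (certain)
Overall = 0.2 × 76000 + 0.8 × 170000 = 15200 + 136000 = 151200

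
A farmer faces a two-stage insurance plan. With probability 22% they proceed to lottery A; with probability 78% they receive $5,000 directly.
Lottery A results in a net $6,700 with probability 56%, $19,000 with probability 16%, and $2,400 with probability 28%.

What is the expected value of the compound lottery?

EV(A) = 0.56 × 6700 + 0.16 × 19000 + 0.28 × 2400 = 3752 + 3040 + 672 = 7464
Branch B: 5000 (certain)
Overall = 0.22 × 7464 + 0.78 × 5000 = 1642.08 + 3900 = 5542.08

$5,542.08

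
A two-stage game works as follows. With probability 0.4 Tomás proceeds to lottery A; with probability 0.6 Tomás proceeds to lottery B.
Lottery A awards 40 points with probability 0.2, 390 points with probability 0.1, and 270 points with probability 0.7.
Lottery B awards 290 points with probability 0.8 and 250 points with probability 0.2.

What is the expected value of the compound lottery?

EV(A) = 0.2 × 40 + 0.1 × 390 + 0.7 × 270 = 8 + 39 + 189 = 236
EV(B) = 0.8 × 290 + 0.2 × 250 = 232 + 50 = 282
Overall = 0.4 × 236 + 0.6 × 282 = 94.4 + 169.2 = 263.6

263.6 points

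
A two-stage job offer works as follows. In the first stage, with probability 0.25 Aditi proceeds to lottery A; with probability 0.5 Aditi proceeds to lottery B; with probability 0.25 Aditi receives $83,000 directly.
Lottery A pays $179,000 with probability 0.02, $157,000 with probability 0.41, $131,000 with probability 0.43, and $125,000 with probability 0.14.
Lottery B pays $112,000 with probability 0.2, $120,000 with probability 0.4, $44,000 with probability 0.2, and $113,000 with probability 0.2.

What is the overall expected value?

$107,095

EV(A) = 0.02 × 179000 + 0.41 × 157000 + 0.43 × 131000 + 0.14 × 125000 = 3580 + 64370 + 56330 + 17500 = 141780
EV(B) = 0.2 × 112000 + 0.4 × 120000 + 0.2 × 44000 + 0.2 × 113000 = 22400 + 48000 + 8800 + 22600 = 101800
Branch C: 83000 (certain)
Overall = 0.25 × 141780 + 0.5 × 101800 + 0.25 × 83000 = 35445 + 50900 + 20750 = 107095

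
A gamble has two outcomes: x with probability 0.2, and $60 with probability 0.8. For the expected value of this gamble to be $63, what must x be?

0.2·x + 0.8·60 = 63
0.2·x = 63 − 48 = 15
x = 15 / 0.2 = 75

x = $75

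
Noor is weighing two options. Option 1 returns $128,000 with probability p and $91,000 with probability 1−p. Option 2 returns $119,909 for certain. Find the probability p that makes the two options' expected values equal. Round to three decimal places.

p·128000 + (1−p)·91000 = 119909
37000p + 91000 = 119909
p = (119909 − 91000) / 37000

p = 0.781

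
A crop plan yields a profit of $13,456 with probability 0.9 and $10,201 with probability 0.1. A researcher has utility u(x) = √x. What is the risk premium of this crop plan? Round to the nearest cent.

$20.25

E[u] = 0.9·√13456 + 0.1·√10201 = 0.9·116 + 0.1·101 = 114.5
CE = (114.5)² = 13110.25
Risk premium = EV − CE = 13130.5 − 13110.25 = 20.25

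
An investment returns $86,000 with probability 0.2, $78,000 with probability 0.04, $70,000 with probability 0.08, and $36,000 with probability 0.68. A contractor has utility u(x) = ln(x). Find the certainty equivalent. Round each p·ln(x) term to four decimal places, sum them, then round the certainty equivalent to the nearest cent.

$46,611.38

E[u] = 0.2·ln(86000) + 0.04·ln(78000) + 0.08·ln(70000) + 0.68·ln(36000) = 2.2724 + 0.4506 + 0.8925 + 7.1341 = 10.7496
CE = e^10.7496 ≈ 46611.38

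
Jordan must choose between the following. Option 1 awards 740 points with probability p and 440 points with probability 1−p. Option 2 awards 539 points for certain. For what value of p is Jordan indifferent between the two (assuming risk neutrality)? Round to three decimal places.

p = 0.330

p·740 + (1−p)·440 = 539
300p + 440 = 539
p = (539 − 440) / 300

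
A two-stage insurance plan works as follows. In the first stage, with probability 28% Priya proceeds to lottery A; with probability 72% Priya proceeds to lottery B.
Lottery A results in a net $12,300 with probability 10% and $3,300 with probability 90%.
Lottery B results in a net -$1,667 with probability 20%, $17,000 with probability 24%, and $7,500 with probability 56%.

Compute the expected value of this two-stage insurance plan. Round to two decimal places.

$6,897.55

EV(A) = 0.1 × 12300 + 0.9 × 3300 = 1230 + 2970 = 4200
EV(B) = 0.2 × (-1667) + 0.24 × 17000 + 0.56 × 7500 = -333.4 + 4080 + 4200 = 7946.6
Overall = 0.28 × 4200 + 0.72 × 7946.6 = 1176 + 5721.552 = 6897.552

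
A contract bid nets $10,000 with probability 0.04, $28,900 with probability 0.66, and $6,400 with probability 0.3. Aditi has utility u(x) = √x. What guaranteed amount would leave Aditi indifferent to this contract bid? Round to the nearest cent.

$19,656.04

E[u] = 0.04·√10000 + 0.66·√28900 + 0.3·√6400 = 0.04·100 + 0.66·170 + 0.3·80 = 140.2
CE = (140.2)² = 19656.04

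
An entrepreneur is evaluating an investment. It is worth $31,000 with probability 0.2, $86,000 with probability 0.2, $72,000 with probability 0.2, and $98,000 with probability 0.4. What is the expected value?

EV = 0.2 × 31000 + 0.2 × 86000 + 0.2 × 72000 + 0.4 × 98000 = 6200 + 17200 + 14400 + 39200 = 77000

$77,000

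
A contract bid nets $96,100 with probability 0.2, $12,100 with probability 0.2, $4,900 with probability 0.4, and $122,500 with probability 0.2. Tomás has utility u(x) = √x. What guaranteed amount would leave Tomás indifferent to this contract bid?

$33,124

E[u] = 0.2·√96100 + 0.2·√12100 + 0.4·√4900 + 0.2·√122500 = 0.2·310 + 0.2·110 + 0.4·70 + 0.2·350 = 182
CE = (182)² = 33124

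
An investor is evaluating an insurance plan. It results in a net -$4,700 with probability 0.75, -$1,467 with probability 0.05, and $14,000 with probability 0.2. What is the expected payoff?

-$798.35

EV = 0.75 × (-4700) + 0.05 × (-1467) + 0.2 × 14000 = -3525 − 73.35 + 2800 = -798.35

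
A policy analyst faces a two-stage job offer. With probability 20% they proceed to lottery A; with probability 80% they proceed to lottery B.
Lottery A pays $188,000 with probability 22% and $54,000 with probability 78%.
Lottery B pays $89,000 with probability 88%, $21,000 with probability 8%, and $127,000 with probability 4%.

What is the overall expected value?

$84,760

EV(A) = 0.22 × 188000 + 0.78 × 54000 = 41360 + 42120 = 83480
EV(B) = 0.88 × 89000 + 0.08 × 21000 + 0.04 × 127000 = 78320 + 1680 + 5080 = 85080
Overall = 0.2 × 83480 + 0.8 × 85080 = 16696 + 68064 = 84760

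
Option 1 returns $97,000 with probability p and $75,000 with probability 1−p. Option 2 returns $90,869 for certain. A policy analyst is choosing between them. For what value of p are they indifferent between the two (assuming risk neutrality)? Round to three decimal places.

p = 0.721

p·97000 + (1−p)·75000 = 90869
22000p + 75000 = 90869
p = (90869 − 75000) / 22000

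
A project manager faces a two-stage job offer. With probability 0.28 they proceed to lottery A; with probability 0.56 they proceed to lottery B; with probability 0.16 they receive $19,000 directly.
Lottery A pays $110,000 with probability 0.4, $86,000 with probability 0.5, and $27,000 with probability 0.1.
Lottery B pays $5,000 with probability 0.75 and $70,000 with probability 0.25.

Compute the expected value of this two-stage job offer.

$40,056

EV(A) = 0.4 × 110000 + 0.5 × 86000 + 0.1 × 27000 = 44000 + 43000 + 2700 = 89700
EV(B) = 0.75 × 5000 + 0.25 × 70000 = 3750 + 17500 = 21250
Branch C: 19000 (certain)
Overall = 0.28 × 89700 + 0.56 × 21250 + 0.16 × 19000 = 25116 + 11900 + 3040 = 40056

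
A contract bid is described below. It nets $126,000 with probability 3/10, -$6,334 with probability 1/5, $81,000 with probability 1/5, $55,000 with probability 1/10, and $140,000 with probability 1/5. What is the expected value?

EV = 3/10 × 126000 + 1/5 × (-6334) + 1/5 × 81000 + 1/10 × 55000 + 1/5 × 140000 = 37800 − 1266.8 + 16200 + 5500 + 28000 = 86233.2

$86,233.20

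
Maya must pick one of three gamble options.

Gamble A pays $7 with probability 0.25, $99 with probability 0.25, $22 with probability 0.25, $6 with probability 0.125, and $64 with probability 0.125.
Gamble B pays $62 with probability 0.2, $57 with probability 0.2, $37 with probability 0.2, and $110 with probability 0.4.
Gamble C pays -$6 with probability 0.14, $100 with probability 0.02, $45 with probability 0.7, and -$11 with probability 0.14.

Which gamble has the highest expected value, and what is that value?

Gamble B ($75.20)

Gamble A = 0.25 × 7 + 0.25 × 99 + 0.25 × 22 + 0.125 × 6 + 0.125 × 64 = 1.75 + 24.75 + 5.5 + 0.75 + 8 = 40.75
Gamble B = 0.2 × 62 + 0.2 × 57 + 0.2 × 37 + 0.4 × 110 = 12.4 + 11.4 + 7.4 + 44 = 75.2
Gamble C = 0.14 × (-6) + 0.02 × 100 + 0.7 × 45 + 0.14 × (-11) = -0.84 + 2 + 31.5 − 1.54 = 31.12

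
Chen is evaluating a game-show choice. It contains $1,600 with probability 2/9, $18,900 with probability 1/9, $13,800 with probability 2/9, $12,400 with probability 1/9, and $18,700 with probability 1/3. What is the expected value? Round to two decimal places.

EV = 2/9 × 1600 + 1/9 × 18900 + 2/9 × 13800 + 1/9 × 12400 + 1/3 × 18700 = 355.5556 + 2100 + 3066.6667 + 1377.7778 + 6233.3333 = 13133.3333

$13,133.33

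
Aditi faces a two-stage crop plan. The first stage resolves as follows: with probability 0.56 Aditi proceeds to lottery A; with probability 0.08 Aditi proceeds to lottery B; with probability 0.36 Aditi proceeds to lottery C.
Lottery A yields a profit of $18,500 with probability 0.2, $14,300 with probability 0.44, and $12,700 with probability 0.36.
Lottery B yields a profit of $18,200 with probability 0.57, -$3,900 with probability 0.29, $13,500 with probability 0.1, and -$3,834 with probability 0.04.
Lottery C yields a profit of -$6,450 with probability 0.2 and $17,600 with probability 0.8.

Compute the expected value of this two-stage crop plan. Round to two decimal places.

$13,595.41

EV(A) = 0.2 × 18500 + 0.44 × 14300 + 0.36 × 12700 = 3700 + 6292 + 4572 = 14564
EV(B) = 0.57 × 18200 + 0.29 × (-3900) + 0.1 × 13500 + 0.04 × (-3834) = 10374 − 1131 + 1350 − 153.36 = 10439.64
EV(C) = 0.2 × (-6450) + 0.8 × 17600 = -1290 + 14080 = 12790
Overall = 0.56 × 14564 + 0.08 × 10439.64 + 0.36 × 12790 = 8155.84 + 835.1712 + 4604.4 = 13595.4112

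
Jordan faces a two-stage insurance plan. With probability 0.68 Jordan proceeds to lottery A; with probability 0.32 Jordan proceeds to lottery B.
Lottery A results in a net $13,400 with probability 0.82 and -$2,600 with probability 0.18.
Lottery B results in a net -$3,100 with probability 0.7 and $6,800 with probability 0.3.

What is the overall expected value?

EV(A) = 0.82 × 13400 + 0.18 × (-2600) = 10988 − 468 = 10520
EV(B) = 0.7 × (-3100) + 0.3 × 6800 = -2170 + 2040 = -130
Overall = 0.68 × 10520 + 0.32 × (-130) = 7153.6 − 41.6 = 7112

$7,112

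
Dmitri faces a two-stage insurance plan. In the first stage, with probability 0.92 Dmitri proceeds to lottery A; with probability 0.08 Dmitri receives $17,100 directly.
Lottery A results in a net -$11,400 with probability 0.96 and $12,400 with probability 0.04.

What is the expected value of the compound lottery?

-$8,244.16

EV(A) = 0.96 × (-11400) + 0.04 × 12400 = -10944 + 496 = -10448
Branch B: 17100 (certain)
Overall = 0.92 × (-10448) + 0.08 × 17100 = -9612.16 + 1368 = -8244.16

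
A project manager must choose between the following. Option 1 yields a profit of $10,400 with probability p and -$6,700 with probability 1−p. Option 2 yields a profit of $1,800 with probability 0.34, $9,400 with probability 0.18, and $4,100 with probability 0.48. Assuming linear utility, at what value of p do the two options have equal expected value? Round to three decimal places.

EV(Option 2) = 0.34 × 1800 + 0.18 × 9400 + 0.48 × 4100 = 612 + 1692 + 1968 = 4272
p·10400 + (1−p)·(-6700) = 4272
17100p − 6700 = 4272
p = (4272 + 6700) / 17100

p = 0.642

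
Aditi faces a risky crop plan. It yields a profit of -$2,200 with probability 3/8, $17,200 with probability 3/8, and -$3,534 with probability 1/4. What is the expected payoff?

EV = 3/8 × (-2200) + 3/8 × 17200 + 1/4 × (-3534) = -825 + 6450 − 883.5 = 4741.5

$4,741.50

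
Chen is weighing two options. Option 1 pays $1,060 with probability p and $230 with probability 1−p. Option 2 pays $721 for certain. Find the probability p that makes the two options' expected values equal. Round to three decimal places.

p·1060 + (1−p)·230 = 721
830p + 230 = 721
p = (721 − 230) / 830

p = 0.592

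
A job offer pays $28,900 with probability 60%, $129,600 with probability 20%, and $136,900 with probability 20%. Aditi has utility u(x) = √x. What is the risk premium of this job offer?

E[u] = 0.6·√28900 + 0.2·√129600 + 0.2·√136900 = 0.6·170 + 0.2·360 + 0.2·370 = 248
CE = (248)² = 61504
Risk premium = EV − CE = 70640 − 61504 = 9136

$9,136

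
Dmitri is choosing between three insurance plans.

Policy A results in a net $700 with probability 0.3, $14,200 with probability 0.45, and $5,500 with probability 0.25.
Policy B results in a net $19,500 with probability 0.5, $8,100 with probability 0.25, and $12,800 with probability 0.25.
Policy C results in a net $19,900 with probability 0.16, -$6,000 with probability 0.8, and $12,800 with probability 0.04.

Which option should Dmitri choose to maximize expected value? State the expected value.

Policy B ($14,975)

Policy A = 0.3 × 700 + 0.45 × 14200 + 0.25 × 5500 = 210 + 6390 + 1375 = 7975
Policy B = 0.5 × 19500 + 0.25 × 8100 + 0.25 × 12800 = 9750 + 2025 + 3200 = 14975
Policy C = 0.16 × 19900 + 0.8 × (-6000) + 0.04 × 12800 = 3184 − 4800 + 512 = -1104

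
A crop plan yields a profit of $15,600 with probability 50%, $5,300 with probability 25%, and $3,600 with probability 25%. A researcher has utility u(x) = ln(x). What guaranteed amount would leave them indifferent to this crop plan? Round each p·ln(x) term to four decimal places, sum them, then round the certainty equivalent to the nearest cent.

E[u] = 0.5·ln(15600) + 0.25·ln(5300) + 0.25·ln(3600) = 4.8275 + 2.1439 + 2.0472 = 9.0186
CE = e^9.0186 ≈ 8255.21

$8,255.21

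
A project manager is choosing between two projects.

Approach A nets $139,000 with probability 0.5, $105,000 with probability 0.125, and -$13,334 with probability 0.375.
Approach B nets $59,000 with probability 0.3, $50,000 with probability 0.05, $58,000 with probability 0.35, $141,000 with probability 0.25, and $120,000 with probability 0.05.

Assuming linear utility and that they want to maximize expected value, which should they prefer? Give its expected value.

Approach A = 0.5 × 139000 + 0.125 × 105000 + 0.375 × (-13334) = 69500 + 13125 − 5000.25 = 77624.75
Approach B = 0.3 × 59000 + 0.05 × 50000 + 0.35 × 58000 + 0.25 × 141000 + 0.05 × 120000 = 17700 + 2500 + 20300 + 35250 + 6000 = 81750

Approach B ($81,750)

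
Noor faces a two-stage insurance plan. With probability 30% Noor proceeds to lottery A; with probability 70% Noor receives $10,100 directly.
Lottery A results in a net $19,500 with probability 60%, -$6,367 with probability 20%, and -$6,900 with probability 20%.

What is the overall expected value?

$9,783.98

EV(A) = 0.6 × 19500 + 0.2 × (-6367) + 0.2 × (-6900) = 11700 − 1273.4 − 1380 = 9046.6
Branch B: 10100 (certain)
Overall = 0.3 × 9046.6 + 0.7 × 10100 = 2713.98 + 7070 = 9783.98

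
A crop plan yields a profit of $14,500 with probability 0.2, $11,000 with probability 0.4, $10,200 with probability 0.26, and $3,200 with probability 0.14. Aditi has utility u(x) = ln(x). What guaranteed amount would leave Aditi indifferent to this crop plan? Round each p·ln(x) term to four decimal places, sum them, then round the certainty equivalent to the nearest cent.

E[u] = 0.2·ln(14500) + 0.4·ln(11000) + 0.26·ln(10200) + 0.14·ln(3200) = 1.9164 + 3.7223 + 2.3998 + 1.1299 = 9.1684
CE = e^9.1684 ≈ 9589.27

$9,589.27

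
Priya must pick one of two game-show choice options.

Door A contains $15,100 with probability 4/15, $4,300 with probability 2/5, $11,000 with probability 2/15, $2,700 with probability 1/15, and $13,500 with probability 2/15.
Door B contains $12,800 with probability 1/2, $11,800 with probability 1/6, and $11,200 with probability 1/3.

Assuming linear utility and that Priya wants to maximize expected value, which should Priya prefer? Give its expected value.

Door A = 4/15 × 15100 + 2/5 × 4300 + 2/15 × 11000 + 1/15 × 2700 + 2/15 × 13500 = 4026.6667 + 1720 + 1466.6667 + 180 + 1800 = 9193.3333
Door B = 1/2 × 12800 + 1/6 × 11800 + 1/3 × 11200 = 6400 + 1966.6667 + 3733.3333 = 12100

Door B ($12,100)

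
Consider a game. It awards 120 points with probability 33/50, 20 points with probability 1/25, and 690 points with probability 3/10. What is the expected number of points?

287 points

EV = 33/50 × 120 + 1/25 × 20 + 3/10 × 690 = 79.2 + 0.8 + 207 = 287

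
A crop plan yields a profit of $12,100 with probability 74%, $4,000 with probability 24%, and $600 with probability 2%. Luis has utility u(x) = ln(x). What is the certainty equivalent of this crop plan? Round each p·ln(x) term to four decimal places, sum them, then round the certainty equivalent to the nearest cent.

$8,735.93

E[u] = 0.74·ln(12100) + 0.24·ln(4000) + 0.02·ln(600) = 6.9567 + 1.9906 + 0.1279 = 9.0752
CE = e^9.0752 ≈ 8735.93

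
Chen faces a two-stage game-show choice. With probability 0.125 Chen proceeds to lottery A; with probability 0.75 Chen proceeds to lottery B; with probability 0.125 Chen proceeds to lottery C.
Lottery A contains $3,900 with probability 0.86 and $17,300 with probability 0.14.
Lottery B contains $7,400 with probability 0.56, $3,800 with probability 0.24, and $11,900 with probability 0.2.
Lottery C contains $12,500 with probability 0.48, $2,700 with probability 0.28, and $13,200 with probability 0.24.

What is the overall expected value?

EV(A) = 0.86 × 3900 + 0.14 × 17300 = 3354 + 2422 = 5776
EV(B) = 0.56 × 7400 + 0.24 × 3800 + 0.2 × 11900 = 4144 + 912 + 2380 = 7436
EV(C) = 0.48 × 12500 + 0.28 × 2700 + 0.24 × 13200 = 6000 + 756 + 3168 = 9924
Overall = 0.125 × 5776 + 0.75 × 7436 + 0.125 × 9924 = 722 + 5577 + 1240.5 = 7539.5

$7,539.50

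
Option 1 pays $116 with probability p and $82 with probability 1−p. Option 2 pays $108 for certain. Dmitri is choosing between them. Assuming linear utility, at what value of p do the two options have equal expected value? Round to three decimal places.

p·116 + (1−p)·82 = 108
34p + 82 = 108
p = (108 − 82) / 34

p = 0.765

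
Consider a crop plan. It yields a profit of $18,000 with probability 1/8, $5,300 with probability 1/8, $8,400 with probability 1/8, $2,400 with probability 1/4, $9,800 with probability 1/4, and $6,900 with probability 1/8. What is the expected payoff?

EV = 1/8 × 18000 + 1/8 × 5300 + 1/8 × 8400 + 1/4 × 2400 + 1/4 × 9800 + 1/8 × 6900 = 2250 + 662.5 + 1050 + 600 + 2450 + 862.5 = 7875

$7,875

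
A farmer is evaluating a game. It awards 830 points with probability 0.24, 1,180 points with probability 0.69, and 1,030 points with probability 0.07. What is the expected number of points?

1085.5 points

EV = 0.24 × 830 + 0.69 × 1180 + 0.07 × 1030 = 199.2 + 814.2 + 72.1 = 1085.5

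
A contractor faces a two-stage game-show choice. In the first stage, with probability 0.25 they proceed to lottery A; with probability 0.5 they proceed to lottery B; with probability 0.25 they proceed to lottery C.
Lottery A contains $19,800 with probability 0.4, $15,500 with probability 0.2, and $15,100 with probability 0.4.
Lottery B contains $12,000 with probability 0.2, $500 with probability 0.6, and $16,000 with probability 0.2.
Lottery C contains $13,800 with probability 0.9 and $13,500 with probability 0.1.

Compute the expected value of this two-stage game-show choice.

$10,657.50

EV(A) = 0.4 × 19800 + 0.2 × 15500 + 0.4 × 15100 = 7920 + 3100 + 6040 = 17060
EV(B) = 0.2 × 12000 + 0.6 × 500 + 0.2 × 16000 = 2400 + 300 + 3200 = 5900
EV(C) = 0.9 × 13800 + 0.1 × 13500 = 12420 + 1350 = 13770
Overall = 0.25 × 17060 + 0.5 × 5900 + 0.25 × 13770 = 4265 + 2950 + 3442.5 = 10657.5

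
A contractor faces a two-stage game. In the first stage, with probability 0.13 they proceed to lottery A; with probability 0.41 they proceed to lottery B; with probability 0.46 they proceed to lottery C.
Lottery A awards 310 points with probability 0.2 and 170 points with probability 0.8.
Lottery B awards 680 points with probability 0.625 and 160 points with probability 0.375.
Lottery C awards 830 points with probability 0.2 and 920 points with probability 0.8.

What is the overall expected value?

639.51 points

EV(A) = 0.2 × 310 + 0.8 × 170 = 62 + 136 = 198
EV(B) = 0.625 × 680 + 0.375 × 160 = 425 + 60 = 485
EV(C) = 0.2 × 830 + 0.8 × 920 = 166 + 736 = 902
Overall = 0.13 × 198 + 0.41 × 485 + 0.46 × 902 = 25.74 + 198.85 + 414.92 = 639.51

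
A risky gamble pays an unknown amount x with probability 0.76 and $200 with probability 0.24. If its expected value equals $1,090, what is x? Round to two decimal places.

0.76·x + 0.24·200 = 1090
0.76·x = 1090 − 48 = 1042
x = 1042 / 0.76 = 1371.0526

x = $1,371.05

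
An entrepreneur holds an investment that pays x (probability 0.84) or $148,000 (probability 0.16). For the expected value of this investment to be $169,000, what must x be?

0.84·x + 0.16·148000 = 169000
0.84·x = 169000 − 23680 = 145320
x = 145320 / 0.84 = 173000

x = $173,000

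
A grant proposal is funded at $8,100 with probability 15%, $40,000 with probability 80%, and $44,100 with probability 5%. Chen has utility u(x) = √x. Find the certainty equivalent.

E[u] = 0.15·√8100 + 0.8·√40000 + 0.05·√44100 = 0.15·90 + 0.8·200 + 0.05·210 = 184
CE = (184)² = 33856

$33,856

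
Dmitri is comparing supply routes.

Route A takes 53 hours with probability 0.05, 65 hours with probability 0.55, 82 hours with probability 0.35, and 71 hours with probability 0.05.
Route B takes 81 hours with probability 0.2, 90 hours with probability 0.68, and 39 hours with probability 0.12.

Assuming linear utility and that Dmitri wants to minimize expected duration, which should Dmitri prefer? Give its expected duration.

Route A = 0.05 × 53 + 0.55 × 65 + 0.35 × 82 + 0.05 × 71 = 2.65 + 35.75 + 28.7 + 3.55 = 70.65
Route B = 0.2 × 81 + 0.68 × 90 + 0.12 × 39 = 16.2 + 61.2 + 4.68 = 82.08

Route A (70.65 hours)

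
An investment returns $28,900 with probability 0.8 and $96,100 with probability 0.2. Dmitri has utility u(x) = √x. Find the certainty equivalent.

E[u] = 0.8·√28900 + 0.2·√96100 = 0.8·170 + 0.2·310 = 198
CE = (198)² = 39204

$39,204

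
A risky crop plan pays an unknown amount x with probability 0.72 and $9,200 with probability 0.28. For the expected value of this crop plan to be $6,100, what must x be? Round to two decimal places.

0.72·x + 0.28·9200 = 6100
0.72·x = 6100 − 2576 = 3524
x = 3524 / 0.72 = 4894.4444

x = $4,894.44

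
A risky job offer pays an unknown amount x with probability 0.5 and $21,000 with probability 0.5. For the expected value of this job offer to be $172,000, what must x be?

0.5·x + 0.5·21000 = 172000
0.5·x = 172000 − 10500 = 161500
x = 161500 / 0.5 = 323000

x = $323,000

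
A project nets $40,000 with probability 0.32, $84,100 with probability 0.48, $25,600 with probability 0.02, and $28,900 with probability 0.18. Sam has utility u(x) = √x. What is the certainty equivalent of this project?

E[u] = 0.32·√40000 + 0.48·√84100 + 0.02·√25600 + 0.18·√28900 = 0.32·200 + 0.48·290 + 0.02·160 + 0.18·170 = 237
CE = (237)² = 56169

$56,169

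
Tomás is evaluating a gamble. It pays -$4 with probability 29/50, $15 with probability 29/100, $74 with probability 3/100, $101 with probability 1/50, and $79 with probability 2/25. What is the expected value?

$12.59

EV = 29/50 × (-4) + 29/100 × 15 + 3/100 × 74 + 1/50 × 101 + 2/25 × 79 = -2.32 + 4.35 + 2.22 + 2.02 + 6.32 = 12.59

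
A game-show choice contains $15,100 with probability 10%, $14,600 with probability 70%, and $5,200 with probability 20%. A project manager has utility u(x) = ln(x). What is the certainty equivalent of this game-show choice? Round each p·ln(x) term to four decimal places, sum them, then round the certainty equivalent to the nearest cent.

$11,915.56

E[u] = 0.1·ln(15100) + 0.7·ln(14600) + 0.2·ln(5200) = 0.9622 + 6.7121 + 1.7113 = 9.3856
CE = e^9.3856 ≈ 11915.56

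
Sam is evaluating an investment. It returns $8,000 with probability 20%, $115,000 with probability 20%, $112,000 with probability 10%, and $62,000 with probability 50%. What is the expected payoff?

$66,800

EV = 0.2 × 8000 + 0.2 × 115000 + 0.1 × 112000 + 0.5 × 62000 = 1600 + 23000 + 11200 + 31000 = 66800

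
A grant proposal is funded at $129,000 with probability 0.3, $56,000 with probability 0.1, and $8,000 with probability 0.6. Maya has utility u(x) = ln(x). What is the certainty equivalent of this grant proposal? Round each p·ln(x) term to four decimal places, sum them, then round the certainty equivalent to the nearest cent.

$22,379.49

E[u] = 0.3·ln(129000) + 0.1·ln(56000) + 0.6·ln(8000) = 3.5303 + 1.0933 + 5.3923 = 10.0159
CE = e^10.0159 ≈ 22379.49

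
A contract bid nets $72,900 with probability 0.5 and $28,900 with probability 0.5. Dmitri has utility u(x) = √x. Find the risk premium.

E[u] = 0.5·√72900 + 0.5·√28900 = 0.5·270 + 0.5·170 = 220
CE = (220)² = 48400
Risk premium = EV − CE = 50900 − 48400 = 2500

$2,500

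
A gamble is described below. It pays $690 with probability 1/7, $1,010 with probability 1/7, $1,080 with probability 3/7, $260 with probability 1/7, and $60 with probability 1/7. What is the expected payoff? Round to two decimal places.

$751.43

EV = 1/7 × 690 + 1/7 × 1010 + 3/7 × 1080 + 1/7 × 260 + 1/7 × 60 = 98.5714 + 144.2857 + 462.8571 + 37.1429 + 8.5714 = 751.4286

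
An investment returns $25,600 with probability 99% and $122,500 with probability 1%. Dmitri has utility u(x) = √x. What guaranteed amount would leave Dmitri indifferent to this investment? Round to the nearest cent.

E[u] = 0.99·√25600 + 0.01·√122500 = 0.99·160 + 0.01·350 = 161.9
CE = (161.9)² = 26211.61

$26,211.61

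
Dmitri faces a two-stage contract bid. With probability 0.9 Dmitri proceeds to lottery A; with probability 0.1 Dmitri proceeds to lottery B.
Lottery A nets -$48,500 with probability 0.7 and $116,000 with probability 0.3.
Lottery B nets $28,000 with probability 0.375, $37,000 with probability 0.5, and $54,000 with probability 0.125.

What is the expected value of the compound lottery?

$4,340

EV(A) = 0.7 × (-48500) + 0.3 × 116000 = -33950 + 34800 = 850
EV(B) = 0.375 × 28000 + 0.5 × 37000 + 0.125 × 54000 = 10500 + 18500 + 6750 = 35750
Overall = 0.9 × 850 + 0.1 × 35750 = 765 + 3575 = 4340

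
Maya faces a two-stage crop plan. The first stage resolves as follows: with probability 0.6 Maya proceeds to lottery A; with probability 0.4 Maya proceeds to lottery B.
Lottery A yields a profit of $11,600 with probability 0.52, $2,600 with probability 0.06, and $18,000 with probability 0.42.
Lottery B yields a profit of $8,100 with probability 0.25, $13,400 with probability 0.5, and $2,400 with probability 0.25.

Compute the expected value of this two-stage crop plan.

EV(A) = 0.52 × 11600 + 0.06 × 2600 + 0.42 × 18000 = 6032 + 156 + 7560 = 13748
EV(B) = 0.25 × 8100 + 0.5 × 13400 + 0.25 × 2400 = 2025 + 6700 + 600 = 9325
Overall = 0.6 × 13748 + 0.4 × 9325 = 8248.8 + 3730 = 11978.8

$11,978.80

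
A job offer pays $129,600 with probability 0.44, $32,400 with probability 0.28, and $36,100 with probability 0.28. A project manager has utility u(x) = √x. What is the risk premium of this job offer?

$7,560

E[u] = 0.44·√129600 + 0.28·√32400 + 0.28·√36100 = 0.44·360 + 0.28·180 + 0.28·190 = 262
CE = (262)² = 68644
Risk premium = EV − CE = 76204 − 68644 = 7560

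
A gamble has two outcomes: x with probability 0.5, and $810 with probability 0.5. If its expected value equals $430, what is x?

x = $50

0.5·x + 0.5·810 = 430
0.5·x = 430 − 405 = 25
x = 25 / 0.5 = 50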